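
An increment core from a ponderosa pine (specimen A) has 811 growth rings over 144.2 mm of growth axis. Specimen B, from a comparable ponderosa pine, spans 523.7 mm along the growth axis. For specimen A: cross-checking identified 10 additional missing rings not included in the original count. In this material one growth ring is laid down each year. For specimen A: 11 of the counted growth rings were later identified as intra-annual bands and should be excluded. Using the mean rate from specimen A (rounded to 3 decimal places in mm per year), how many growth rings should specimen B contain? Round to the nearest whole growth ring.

Specimen A: adjusted count: 811 − 11 + 10 = 810 growth rings.
A: 144.2 mm over 810 years gives 144.2 / 810 ≈ 0.178 mm/year.
For B, 523.7 / 0.178 = 2942.13 years ≈ 2942 growth rings.

2942 growth rings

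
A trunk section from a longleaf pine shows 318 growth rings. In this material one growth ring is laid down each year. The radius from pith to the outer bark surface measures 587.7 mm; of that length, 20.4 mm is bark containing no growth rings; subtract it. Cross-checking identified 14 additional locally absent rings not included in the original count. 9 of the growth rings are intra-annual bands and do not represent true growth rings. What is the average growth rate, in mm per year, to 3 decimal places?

1.756 mm per year

Correcting the raw count gives 318 − 9 + 14 = 323 true growth rings.
Removing the 20.4 mm offcut leaves 587.7 − 20.4 = 567.3 mm.
Extension rate ≈ 567.3 / 323 = 1.756 mm per year.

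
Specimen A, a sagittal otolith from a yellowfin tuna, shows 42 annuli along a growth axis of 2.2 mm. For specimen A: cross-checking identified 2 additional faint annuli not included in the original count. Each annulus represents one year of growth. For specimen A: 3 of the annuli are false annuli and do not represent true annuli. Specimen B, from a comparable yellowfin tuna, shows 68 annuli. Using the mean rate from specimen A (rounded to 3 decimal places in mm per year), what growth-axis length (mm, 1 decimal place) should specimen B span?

3.7 mm

Specimen A: adjusted count: 42 − 3 + 2 = 41 annuli.
A: 2.2 mm over 41 years gives 2.2 / 41 ≈ 0.054 mm per year.
For B, 0.054 mm/year × 68 years = 3.7 mm.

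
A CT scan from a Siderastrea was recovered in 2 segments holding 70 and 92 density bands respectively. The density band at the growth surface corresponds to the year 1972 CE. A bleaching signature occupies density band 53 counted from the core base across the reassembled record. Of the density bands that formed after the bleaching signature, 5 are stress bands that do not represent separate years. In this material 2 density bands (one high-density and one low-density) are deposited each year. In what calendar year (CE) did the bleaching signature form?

Total density bands = 70 + 92 = 162.
162 − 53 = 109 density bands lie beyond the bleaching signature toward the growth surface.
Removing the 5 false density bands leaves 109 − 5 = 104 true density bands beyond the bleaching signature.
104 density bands at 2 per year is 104 / 2 = 52 years.
1972 − 52 = 1920 CE.

1920 CE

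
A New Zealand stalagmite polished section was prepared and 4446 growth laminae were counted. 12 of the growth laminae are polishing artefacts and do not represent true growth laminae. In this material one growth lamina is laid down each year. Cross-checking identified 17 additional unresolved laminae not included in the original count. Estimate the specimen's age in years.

4451 years

True growth lamina count = 4446 − 12 + 17 = 4451.
At one growth lamina per year, that is 4451 years.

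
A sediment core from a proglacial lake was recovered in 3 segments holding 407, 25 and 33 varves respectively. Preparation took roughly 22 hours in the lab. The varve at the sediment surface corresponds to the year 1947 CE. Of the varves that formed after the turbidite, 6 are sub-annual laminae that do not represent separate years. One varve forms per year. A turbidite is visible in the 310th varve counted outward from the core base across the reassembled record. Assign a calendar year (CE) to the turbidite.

Total varves = 407 + 25 + 33 = 465.
The turbidite sits at varve 310 from the core base, so 465 − 310 = 155 varves formed after it.
Excluding 6 false varves: 155 − 6 = 149.
1947 − 149 = 1798 CE.

1798 CE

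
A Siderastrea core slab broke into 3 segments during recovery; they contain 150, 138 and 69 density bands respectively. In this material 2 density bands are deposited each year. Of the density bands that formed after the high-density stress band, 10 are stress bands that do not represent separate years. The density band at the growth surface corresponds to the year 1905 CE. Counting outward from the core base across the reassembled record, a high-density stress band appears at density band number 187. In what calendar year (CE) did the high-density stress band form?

1825 CE

Total density bands = 150 + 138 + 69 = 357.
The high-density stress band sits at density band 187 from the core base, so 357 − 187 = 170 density bands formed after it.
170 − 10 false = 160 true density bands after the high-density stress band.
160 density bands at 2 per year is 160 / 2 = 80 years.
1905 − 80 = 1825 CE.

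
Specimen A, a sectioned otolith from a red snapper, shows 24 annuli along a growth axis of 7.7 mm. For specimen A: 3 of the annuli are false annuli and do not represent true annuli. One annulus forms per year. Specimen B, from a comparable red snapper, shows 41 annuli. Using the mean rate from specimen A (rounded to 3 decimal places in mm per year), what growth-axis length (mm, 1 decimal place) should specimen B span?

15.0 mm

Specimen A: true annulus count = 24 − 3 = 21.
A: Mean rate = 7.7 mm / 21 years ≈ 0.367 mm/year.
Length of B = 0.367 × 41 = 15.0 mm.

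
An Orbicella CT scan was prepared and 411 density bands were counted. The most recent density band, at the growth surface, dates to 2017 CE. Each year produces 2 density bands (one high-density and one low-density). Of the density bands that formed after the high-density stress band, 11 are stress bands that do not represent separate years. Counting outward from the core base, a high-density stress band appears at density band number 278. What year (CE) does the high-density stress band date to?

The high-density stress band sits at density band 278 from the core base, so 411 − 278 = 133 density bands formed after it.
Removing the 11 false density bands leaves 133 − 11 = 122 true density bands beyond the high-density stress band.
122 density bands at 2 per year is 122 / 2 = 61 years.
2017 − 61 = 1956 CE.

1956 CE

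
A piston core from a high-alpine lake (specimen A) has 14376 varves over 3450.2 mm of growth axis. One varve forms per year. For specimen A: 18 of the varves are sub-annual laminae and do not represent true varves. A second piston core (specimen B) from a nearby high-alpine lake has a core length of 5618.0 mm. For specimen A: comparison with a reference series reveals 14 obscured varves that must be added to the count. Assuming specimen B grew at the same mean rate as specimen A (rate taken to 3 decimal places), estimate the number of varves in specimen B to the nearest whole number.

23408 varves

Specimen A: adjusted count: 14376 − 18 + 14 = 14372 varves.
A: Mean rate = 3450.2 mm / 14372 years ≈ 0.240 mm/yr.
B spans 5618.0 / 0.240 = 23408.33 years ≈ 23408 varves.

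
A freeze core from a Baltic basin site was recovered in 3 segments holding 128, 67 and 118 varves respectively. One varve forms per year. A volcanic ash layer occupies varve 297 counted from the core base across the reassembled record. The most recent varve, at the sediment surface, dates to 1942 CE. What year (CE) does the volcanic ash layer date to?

Total varves = 128 + 67 + 118 = 313.
313 − 297 = 16 varves lie beyond the volcanic ash layer toward the sediment surface.
1942 − 16 = 1926 CE.

1926 CE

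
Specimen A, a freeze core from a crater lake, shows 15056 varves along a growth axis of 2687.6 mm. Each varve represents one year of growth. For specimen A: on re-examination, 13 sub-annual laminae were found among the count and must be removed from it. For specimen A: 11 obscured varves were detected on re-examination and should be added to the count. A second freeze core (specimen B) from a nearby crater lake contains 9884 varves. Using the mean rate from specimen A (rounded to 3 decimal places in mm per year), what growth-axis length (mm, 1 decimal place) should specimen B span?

1769.2 mm

Specimen A: correcting the raw count gives 15056 − 13 + 11 = 15054 true varves.
A: Extension rate ≈ 2687.6 / 15054 = 0.179 mm per year.
B's length ≈ 0.179 × 9884 = 1769.2 mm.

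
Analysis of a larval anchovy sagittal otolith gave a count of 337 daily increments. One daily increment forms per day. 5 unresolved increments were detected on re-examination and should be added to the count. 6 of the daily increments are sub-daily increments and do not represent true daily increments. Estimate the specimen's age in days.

336 days

After corrections the count is 337 − 6 + 5 = 336 daily increments.
One daily increment per day makes the duration 336 days.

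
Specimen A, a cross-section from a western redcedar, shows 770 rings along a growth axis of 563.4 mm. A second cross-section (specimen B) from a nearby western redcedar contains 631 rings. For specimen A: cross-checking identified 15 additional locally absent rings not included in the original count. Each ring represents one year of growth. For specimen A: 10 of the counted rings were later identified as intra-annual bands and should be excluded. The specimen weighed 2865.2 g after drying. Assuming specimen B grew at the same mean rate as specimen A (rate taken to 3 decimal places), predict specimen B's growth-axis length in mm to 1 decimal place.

Specimen A: true ring count = 770 − 10 + 15 = 775.
A: Extension rate ≈ 563.4 / 775 = 0.727 mm per year.
For B, 0.727 mm/year × 631 years = 458.7 mm.

458.7 mm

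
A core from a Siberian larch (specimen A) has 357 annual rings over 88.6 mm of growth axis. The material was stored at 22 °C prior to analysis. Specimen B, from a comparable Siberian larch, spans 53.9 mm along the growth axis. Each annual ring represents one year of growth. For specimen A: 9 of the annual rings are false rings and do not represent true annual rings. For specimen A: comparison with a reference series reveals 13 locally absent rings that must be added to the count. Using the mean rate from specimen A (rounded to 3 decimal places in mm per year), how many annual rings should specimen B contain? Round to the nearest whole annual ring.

220 annual rings

Specimen A: after corrections the count is 357 − 9 + 13 = 361 annual rings.
A: Mean rate = 88.6 mm / 361 years ≈ 0.245 mm/year.
Specimen B: 53.9 mm / 0.245 mm per year = 220.00 years ≈ 220 annual rings.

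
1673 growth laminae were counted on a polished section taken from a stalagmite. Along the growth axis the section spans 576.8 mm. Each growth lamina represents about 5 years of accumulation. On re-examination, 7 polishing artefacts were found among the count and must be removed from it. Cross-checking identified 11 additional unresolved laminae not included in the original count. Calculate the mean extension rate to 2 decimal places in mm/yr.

0.07 mm/yr

True growth lamina count = 1673 − 7 + 11 = 1677.
Multiplying by 5 years per growth lamina: 1677 × 5 = 8385 years.
Mean rate = 576.8 mm / 8385 years ≈ 0.07 mm/yr.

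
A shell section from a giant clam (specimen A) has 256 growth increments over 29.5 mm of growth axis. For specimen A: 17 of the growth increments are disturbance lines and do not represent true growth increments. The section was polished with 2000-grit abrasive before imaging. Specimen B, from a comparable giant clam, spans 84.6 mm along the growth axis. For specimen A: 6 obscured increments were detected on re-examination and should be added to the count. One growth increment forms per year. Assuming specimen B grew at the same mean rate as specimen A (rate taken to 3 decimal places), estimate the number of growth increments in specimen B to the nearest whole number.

705 growth increments

Specimen A: true growth increment count = 256 − 17 + 6 = 245.
A: Extension rate ≈ 29.5 / 245 = 0.120 mm per year.
Specimen B: 84.6 mm / 0.120 mm per year = 705.00 years ≈ 705 growth increments.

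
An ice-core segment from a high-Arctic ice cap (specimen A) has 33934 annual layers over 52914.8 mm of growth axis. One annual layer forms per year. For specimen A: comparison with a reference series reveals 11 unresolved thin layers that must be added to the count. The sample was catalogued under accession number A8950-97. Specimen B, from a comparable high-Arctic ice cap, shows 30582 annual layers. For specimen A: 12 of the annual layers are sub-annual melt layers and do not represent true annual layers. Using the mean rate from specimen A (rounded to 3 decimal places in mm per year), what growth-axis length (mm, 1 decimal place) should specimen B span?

Specimen A: true annual layer count = 33934 − 12 + 11 = 33933.
A: 52914.8 mm over 33933 years gives 52914.8 / 33933 ≈ 1.559 mm per year.
For B, 1.559 mm/year × 30582 years = 47677.3 mm.

47677.3 mm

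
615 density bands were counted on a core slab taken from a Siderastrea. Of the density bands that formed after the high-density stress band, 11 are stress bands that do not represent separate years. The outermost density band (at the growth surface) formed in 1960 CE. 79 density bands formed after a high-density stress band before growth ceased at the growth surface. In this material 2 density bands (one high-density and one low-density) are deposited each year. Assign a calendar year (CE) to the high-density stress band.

1926 CE

79 density bands post-date the high-density stress band.
79 − 11 false = 68 true density bands after the high-density stress band.
68 density bands at 2 per year is 68 / 2 = 34 years.
Counting back 34 years from 1960 CE places the high-density stress band in 1960 − 34 = 1926 CE.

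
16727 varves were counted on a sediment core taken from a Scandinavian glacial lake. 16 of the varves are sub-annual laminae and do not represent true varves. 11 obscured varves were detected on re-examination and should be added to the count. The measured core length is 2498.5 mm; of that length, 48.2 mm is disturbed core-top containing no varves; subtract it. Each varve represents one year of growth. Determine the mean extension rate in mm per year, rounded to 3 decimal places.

After corrections the count is 16727 − 16 + 11 = 16722 varves.
Removing the 48.2 mm offcut leaves 2498.5 − 48.2 = 2450.3 mm.
Mean rate = 2450.3 mm / 16722 years ≈ 0.147 mm per year.

0.147 mm per year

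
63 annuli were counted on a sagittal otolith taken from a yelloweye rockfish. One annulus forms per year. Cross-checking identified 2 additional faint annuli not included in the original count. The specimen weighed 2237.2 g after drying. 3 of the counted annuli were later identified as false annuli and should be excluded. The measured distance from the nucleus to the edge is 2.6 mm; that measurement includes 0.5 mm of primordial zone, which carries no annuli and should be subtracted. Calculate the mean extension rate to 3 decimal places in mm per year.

0.034 mm per year

True annulus count = 63 − 3 + 2 = 62.
Net length = 2.6 − 0.5 = 2.1 mm.
Mean rate = 2.1 mm / 62 years ≈ 0.034 mm per year.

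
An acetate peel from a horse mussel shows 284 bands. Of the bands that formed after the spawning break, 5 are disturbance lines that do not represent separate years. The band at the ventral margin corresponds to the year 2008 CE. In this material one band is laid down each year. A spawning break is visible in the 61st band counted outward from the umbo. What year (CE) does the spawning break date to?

284 − 61 = 223 bands lie beyond the spawning break toward the ventral margin.
Excluding 5 false bands: 223 − 5 = 218.
Counting back 218 years from 2008 CE places the spawning break in 2008 − 218 = 1790 CE.

1790 CE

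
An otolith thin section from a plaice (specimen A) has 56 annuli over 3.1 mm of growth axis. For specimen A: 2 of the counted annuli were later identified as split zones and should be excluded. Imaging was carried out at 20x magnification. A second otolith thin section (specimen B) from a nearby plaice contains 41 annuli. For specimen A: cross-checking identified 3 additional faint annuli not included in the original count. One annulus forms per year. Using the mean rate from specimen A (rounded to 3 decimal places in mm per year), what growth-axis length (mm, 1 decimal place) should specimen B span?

Specimen A: correcting the raw count gives 56 − 2 + 3 = 57 true annuli.
A: Mean rate = 3.1 mm / 57 years ≈ 0.054 mm/yr.
B's length ≈ 0.054 × 41 = 2.2 mm.

2.2 mm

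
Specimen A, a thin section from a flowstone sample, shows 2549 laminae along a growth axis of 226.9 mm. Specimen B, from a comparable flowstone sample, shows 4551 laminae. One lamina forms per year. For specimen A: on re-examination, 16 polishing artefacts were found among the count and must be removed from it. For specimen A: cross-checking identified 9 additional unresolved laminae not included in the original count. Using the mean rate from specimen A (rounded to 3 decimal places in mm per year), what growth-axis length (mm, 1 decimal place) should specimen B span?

405.0 mm

Specimen A: after corrections the count is 2549 − 16 + 9 = 2542 laminae.
A: Mean rate = 226.9 mm / 2542 years ≈ 0.089 mm per year.
B's length ≈ 0.089 × 4551 = 405.0 mm.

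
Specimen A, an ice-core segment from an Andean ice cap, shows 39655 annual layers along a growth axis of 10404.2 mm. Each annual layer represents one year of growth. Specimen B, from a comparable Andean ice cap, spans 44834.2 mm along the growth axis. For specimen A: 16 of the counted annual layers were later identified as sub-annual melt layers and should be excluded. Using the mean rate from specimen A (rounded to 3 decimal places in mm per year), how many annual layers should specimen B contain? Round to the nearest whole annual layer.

171123 annual layers

Specimen A: after corrections the count is 39655 − 16 = 39639 annual layers.
A: Mean rate = 10404.2 mm / 39639 years ≈ 0.262 mm/year.
For B, 44834.2 / 0.262 = 171122.90 years ≈ 171123 annual layers.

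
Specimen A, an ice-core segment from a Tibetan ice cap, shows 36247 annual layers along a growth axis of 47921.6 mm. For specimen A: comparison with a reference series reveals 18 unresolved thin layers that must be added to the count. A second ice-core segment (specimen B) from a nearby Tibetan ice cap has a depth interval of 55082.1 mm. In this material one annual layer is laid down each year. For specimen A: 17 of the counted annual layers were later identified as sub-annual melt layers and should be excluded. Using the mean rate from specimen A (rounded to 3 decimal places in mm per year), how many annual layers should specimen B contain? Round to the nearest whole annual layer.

41666 annual layers

Specimen A: true annual layer count = 36247 − 17 + 18 = 36248.
A: Mean rate = 47921.6 mm / 36248 years ≈ 1.322 mm/year.
B spans 55082.1 / 1.322 = 41665.73 years ≈ 41666 annual layers.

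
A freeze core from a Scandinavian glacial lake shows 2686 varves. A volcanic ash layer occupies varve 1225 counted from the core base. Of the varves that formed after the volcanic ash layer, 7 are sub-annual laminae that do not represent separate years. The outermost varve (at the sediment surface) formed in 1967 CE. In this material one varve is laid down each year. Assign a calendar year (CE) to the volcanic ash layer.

2686 − 1225 = 1461 varves lie beyond the volcanic ash layer toward the sediment surface.
Excluding 7 false varves: 1461 − 7 = 1454.
The varve at the sediment surface is 1967 CE, so the volcanic ash layer dates to 1967 − 1454 = 513 CE.

513 CE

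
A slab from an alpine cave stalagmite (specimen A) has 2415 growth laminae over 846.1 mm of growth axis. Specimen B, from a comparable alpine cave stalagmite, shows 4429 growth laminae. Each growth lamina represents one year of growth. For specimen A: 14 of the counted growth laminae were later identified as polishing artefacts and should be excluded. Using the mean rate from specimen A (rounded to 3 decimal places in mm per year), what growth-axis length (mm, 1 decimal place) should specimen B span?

Specimen A: correcting the raw count gives 2415 − 14 = 2401 true growth laminae.
A: 846.1 mm over 2401 years gives 846.1 / 2401 ≈ 0.352 mm/yr.
B's length ≈ 0.352 × 4429 = 1559.0 mm.

1559.0 mm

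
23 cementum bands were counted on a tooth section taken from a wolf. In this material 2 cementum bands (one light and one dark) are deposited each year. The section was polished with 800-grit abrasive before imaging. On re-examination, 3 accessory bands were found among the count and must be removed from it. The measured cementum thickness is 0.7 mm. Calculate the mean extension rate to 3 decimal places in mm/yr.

0.070 mm/yr

After corrections the count is 23 − 3 = 20 cementum bands.
20 cementum bands at 2 per year is 20 / 2 = 10 years.
Mean rate = 0.7 mm / 10 years ≈ 0.070 mm/yr.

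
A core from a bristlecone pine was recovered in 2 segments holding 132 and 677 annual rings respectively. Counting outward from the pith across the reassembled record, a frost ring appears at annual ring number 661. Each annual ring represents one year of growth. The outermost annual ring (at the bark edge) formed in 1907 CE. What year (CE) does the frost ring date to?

Total annual rings = 132 + 677 = 809.
The frost ring sits at annual ring 661 from the pith, so 809 − 661 = 148 annual rings formed after it.
1907 − 148 = 1759 CE.

1759 CE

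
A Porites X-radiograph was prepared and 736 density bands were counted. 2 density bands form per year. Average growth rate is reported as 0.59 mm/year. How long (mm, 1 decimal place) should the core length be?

217.1 mm

736 density bands at 2 per year is 736 / 2 = 368 years.
368 years at 0.59 mm/year gives 0.59 × 368 = 217.1 mm.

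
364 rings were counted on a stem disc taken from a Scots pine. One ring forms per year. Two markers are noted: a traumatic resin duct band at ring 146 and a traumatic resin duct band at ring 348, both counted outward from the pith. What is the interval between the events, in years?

202 years

Separation: 348 − 146 = 202 rings.
At one ring per year, 202 years elapsed between them.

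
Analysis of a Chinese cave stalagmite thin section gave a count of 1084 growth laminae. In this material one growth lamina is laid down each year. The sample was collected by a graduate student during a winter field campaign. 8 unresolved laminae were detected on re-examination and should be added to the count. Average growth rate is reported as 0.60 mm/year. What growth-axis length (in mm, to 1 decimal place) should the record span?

655.2 mm

Adjusted count: 1084 + 8 = 1092 growth laminae.
Predicted length = 0.60 mm/year × 1092 years = 655.2 mm.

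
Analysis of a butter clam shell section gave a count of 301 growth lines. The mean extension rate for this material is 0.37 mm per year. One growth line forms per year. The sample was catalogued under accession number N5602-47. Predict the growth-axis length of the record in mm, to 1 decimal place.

301 years of growth are recorded.
Length ≈ 0.37 × 301 = 111.4 mm.

111.4 mm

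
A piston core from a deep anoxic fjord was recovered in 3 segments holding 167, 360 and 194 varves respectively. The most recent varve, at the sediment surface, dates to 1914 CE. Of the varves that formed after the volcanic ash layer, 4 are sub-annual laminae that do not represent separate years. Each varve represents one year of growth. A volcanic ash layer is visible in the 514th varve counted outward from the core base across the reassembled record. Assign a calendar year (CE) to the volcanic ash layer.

Total varves = 167 + 360 + 194 = 721.
721 − 514 = 207 varves lie beyond the volcanic ash layer toward the sediment surface.
Excluding 4 false varves: 207 − 4 = 203.
The varve at the sediment surface is 1914 CE, so the volcanic ash layer dates to 1914 − 203 = 1711 CE.

1711 CE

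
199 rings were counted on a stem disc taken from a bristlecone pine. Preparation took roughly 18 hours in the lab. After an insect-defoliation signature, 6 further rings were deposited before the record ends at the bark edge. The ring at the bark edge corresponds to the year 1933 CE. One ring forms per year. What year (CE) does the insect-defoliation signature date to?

1927 CE

6 rings post-date the insect-defoliation signature.
1933 − 6 = 1927 CE.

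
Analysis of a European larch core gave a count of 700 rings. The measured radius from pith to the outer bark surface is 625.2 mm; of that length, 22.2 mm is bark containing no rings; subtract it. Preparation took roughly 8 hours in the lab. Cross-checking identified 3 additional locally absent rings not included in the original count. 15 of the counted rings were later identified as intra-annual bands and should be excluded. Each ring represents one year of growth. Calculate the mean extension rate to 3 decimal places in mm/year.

True ring count = 700 − 15 + 3 = 688.
The growth record spans 625.2 − 22.2 = 603.0 mm.
Mean rate = 603.0 mm / 688 years ≈ 0.876 mm/year.

0.876 mm/year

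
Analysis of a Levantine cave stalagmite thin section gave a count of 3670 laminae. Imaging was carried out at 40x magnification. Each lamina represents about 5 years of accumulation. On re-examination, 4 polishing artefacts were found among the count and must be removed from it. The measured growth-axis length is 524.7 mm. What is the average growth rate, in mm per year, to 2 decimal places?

0.03 mm per year

Correcting the raw count gives 3670 − 4 = 3666 true laminae.
At 5 years per lamina, 3666 × 5 = 18330 years.
524.7 mm over 18330 years gives 524.7 / 18330 ≈ 0.03 mm per year.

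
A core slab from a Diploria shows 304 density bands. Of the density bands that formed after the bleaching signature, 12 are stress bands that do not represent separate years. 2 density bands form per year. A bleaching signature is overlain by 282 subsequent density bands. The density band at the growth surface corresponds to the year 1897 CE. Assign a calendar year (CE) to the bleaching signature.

282 density bands formed after the bleaching signature.
Excluding 12 false density bands: 282 − 12 = 270.
With 2 density bands per year, 270 / 2 = 135 years.
The density band at the growth surface is 1897 CE, so the bleaching signature dates to 1897 − 135 = 1762 CE.

1762 CE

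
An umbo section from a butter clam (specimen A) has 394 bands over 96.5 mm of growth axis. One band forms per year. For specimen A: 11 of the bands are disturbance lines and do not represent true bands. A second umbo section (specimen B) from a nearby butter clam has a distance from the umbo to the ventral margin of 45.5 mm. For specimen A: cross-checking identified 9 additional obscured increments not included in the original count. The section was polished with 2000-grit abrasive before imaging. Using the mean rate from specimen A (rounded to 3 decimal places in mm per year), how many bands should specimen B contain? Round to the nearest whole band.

Specimen A: after corrections the count is 394 − 11 + 9 = 392 bands.
A: 96.5 mm over 392 years gives 96.5 / 392 ≈ 0.246 mm per year.
Specimen B: 45.5 mm / 0.246 mm per year = 184.96 years ≈ 185 bands.

185 bands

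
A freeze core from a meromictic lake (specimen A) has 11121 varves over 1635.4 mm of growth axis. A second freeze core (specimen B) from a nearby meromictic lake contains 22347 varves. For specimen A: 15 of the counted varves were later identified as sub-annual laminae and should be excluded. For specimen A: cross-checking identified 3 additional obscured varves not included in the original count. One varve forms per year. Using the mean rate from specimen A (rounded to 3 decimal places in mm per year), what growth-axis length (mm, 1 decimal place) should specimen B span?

3285.0 mm

Specimen A: correcting the raw count gives 11121 − 15 + 3 = 11109 true varves.
A: Mean rate = 1635.4 mm / 11109 years ≈ 0.147 mm per year.
Length of B = 0.147 × 22347 = 3285.0 mm.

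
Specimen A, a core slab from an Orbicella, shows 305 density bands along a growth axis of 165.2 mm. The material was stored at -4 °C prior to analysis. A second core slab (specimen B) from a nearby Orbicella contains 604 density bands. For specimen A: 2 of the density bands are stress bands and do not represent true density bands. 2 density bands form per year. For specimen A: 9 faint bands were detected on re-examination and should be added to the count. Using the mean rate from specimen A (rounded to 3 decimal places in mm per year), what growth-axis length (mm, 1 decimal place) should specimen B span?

319.8 mm

Specimen A: after corrections the count is 305 − 2 + 9 = 312 density bands.
Specimen A: 312 density bands at 2 per year is 312 / 2 = 156 years.
A: 165.2 mm over 156 years gives 165.2 / 156 ≈ 1.059 mm/year.
Specimen B: with 2 density bands per year, 604 / 2 = 302 years. Length of B = 1.059 × 302 = 319.8 mm.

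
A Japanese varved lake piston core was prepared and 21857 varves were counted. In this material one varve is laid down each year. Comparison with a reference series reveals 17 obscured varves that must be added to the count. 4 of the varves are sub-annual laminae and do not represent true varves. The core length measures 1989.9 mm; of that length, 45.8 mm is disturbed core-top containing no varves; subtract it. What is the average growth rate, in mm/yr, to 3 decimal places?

0.089 mm/yr

Adjusted count: 21857 − 4 + 17 = 21870 varves.
Net length = 1989.9 − 45.8 = 1944.1 mm.
Extension rate ≈ 1944.1 / 21870 = 0.089 mm/yr.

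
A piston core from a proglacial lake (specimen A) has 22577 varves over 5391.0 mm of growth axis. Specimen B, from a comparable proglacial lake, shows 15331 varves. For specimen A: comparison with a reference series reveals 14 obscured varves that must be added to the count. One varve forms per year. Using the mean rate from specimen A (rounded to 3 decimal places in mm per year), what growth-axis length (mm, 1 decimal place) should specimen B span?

3664.1 mm

Specimen A: correcting the raw count gives 22577 + 14 = 22591 true varves.
A: Mean rate = 5391.0 mm / 22591 years ≈ 0.239 mm/year.
Length of B = 0.239 × 15331 = 3664.1 mm.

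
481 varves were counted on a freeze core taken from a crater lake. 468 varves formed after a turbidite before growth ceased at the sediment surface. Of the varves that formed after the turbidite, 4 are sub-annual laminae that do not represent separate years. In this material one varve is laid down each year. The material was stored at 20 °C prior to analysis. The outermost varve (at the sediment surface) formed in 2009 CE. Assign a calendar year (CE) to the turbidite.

1545 CE

468 varves formed after the turbidite.
468 − 4 false = 464 true varves after the turbidite.
Counting back 464 years from 2009 CE places the turbidite in 2009 − 464 = 1545 CE.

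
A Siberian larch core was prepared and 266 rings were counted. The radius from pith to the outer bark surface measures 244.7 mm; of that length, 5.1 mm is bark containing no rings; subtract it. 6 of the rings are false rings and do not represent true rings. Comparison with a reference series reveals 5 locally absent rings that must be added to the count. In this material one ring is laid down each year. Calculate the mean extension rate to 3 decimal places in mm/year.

After corrections the count is 266 − 6 + 5 = 265 rings.
Net length = 244.7 − 5.1 = 239.6 mm.
239.6 mm over 265 years gives 239.6 / 265 ≈ 0.904 mm/year.

0.904 mm/year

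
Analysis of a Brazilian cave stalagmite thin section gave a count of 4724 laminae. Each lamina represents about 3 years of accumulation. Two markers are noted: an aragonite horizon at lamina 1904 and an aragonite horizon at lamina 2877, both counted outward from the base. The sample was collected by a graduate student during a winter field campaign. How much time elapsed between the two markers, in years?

2919 years

2877 − 1904 = 973 laminae lie between the two events.
At 3 years per lamina, 973 × 3 = 2919 years.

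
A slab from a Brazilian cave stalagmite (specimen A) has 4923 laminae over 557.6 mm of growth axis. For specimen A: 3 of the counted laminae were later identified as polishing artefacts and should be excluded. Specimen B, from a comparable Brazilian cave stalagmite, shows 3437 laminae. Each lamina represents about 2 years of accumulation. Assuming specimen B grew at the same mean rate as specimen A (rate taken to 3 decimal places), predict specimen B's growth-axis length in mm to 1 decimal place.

Specimen A: correcting the raw count gives 4923 − 3 = 4920 true laminae.
Specimen A: 4920 laminae at 2 years each span 4920 × 2 = 9840 years.
A: 557.6 mm over 9840 years gives 557.6 / 9840 ≈ 0.057 mm/year.
Specimen B: at 2 years per lamina, 3437 × 2 = 6874 years. B's length ≈ 0.057 × 6874 = 391.8 mm.

391.8 mm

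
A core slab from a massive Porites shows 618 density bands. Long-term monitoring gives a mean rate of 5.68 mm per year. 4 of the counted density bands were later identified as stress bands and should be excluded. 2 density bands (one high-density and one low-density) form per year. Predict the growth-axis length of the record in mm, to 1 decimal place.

1743.8 mm

Correcting the raw count gives 618 − 4 = 614 true density bands.
Dividing by 2 density bands per year: 614 / 2 = 307 years.
Length ≈ 5.68 × 307 = 1743.8 mm.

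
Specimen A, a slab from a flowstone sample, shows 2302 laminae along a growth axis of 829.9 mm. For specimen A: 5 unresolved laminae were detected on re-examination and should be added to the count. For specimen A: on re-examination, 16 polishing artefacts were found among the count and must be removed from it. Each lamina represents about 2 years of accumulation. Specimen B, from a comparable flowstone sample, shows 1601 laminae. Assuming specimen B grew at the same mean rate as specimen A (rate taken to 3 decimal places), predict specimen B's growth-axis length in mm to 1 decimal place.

579.6 mm

Specimen A: adjusted count: 2302 − 16 + 5 = 2291 laminae.
Specimen A: multiplying by 2 years per lamina: 2291 × 2 = 4582 years.
A: Mean rate = 829.9 mm / 4582 years ≈ 0.181 mm/year.
Specimen B: multiplying by 2 years per lamina: 1601 × 2 = 3202 years. B's length ≈ 0.181 × 3202 = 579.6 mm.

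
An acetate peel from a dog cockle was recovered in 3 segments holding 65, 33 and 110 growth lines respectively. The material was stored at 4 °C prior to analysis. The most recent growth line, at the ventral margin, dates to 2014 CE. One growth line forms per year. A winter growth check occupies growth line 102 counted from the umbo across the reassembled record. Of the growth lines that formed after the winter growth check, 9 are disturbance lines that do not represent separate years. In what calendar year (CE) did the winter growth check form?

Total growth lines = 65 + 33 + 110 = 208.
The winter growth check sits at growth line 102 from the umbo, so 208 − 102 = 106 growth lines formed after it.
Removing the 9 false growth lines leaves 106 − 9 = 97 true growth lines beyond the winter growth check.
2014 − 97 = 1917 CE.

1917 CE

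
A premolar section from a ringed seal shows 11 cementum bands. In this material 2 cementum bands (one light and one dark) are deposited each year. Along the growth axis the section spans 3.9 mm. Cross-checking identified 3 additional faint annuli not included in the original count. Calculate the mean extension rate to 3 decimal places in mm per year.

0.557 mm per year

Correcting the raw count gives 11 + 3 = 14 true cementum bands.
14 cementum bands at 2 per year is 14 / 2 = 7 years.
3.9 mm over 7 years gives 3.9 / 7 ≈ 0.557 mm per year.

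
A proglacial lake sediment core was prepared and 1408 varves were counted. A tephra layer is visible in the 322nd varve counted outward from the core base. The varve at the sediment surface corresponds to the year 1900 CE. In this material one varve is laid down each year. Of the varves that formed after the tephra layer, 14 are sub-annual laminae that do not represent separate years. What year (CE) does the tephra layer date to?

The tephra layer sits at varve 322 from the core base, so 1408 − 322 = 1086 varves formed after it.
Removing the 14 false varves leaves 1086 − 14 = 1072 true varves beyond the tephra layer.
The varve at the sediment surface is 1900 CE, so the tephra layer dates to 1900 − 1072 = 828 CE.

828 CE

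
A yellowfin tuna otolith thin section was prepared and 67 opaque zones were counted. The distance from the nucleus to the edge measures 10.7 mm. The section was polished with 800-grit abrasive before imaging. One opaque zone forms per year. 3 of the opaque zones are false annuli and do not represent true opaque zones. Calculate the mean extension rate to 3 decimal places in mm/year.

True opaque zone count = 67 − 3 = 64.
Mean rate = 10.7 mm / 64 years ≈ 0.167 mm/year.

0.167 mm/year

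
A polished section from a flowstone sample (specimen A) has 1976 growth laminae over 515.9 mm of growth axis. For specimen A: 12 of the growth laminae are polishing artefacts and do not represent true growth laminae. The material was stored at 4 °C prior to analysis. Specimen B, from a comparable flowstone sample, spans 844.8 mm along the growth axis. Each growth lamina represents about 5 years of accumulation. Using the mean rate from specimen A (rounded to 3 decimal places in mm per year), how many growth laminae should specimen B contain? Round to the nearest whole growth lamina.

3188 growth laminae

Specimen A: after corrections the count is 1976 − 12 = 1964 growth laminae.
Specimen A: 1964 growth laminae at 5 years each span 1964 × 5 = 9820 years.
A: Mean rate = 515.9 mm / 9820 years ≈ 0.053 mm/yr.
For B, 844.8 / 0.053 = 15939.62 years; at 5 years per growth lamina that is 15939.62 / 5 ≈ 3188 growth laminae.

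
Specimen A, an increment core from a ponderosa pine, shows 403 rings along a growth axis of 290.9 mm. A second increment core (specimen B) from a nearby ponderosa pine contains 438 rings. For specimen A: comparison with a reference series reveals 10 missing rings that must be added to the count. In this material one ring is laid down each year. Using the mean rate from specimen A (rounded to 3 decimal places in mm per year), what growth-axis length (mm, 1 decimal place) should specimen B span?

308.4 mm

Specimen A: after corrections the count is 403 + 10 = 413 rings.
A: Mean rate = 290.9 mm / 413 years ≈ 0.704 mm/year.
B's length ≈ 0.704 × 438 = 308.4 mm.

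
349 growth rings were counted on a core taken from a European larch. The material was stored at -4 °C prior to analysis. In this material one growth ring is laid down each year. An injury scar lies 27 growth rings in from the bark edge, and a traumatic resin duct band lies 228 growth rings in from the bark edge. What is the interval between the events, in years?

201 years

The two markers are separated by 228 − 27 = 201 growth rings.
That is 201 years at one growth ring per year.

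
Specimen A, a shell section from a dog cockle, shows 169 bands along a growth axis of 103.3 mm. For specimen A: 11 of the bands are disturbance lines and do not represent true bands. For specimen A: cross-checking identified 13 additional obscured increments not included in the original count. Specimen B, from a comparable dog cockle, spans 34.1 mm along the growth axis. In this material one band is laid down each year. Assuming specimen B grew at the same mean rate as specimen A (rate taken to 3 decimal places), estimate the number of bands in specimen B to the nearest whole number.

Specimen A: after corrections the count is 169 − 11 + 13 = 171 bands.
A: 103.3 mm over 171 years gives 103.3 / 171 ≈ 0.604 mm/yr.
B spans 34.1 / 0.604 = 56.46 years ≈ 56 bands.

56 bands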